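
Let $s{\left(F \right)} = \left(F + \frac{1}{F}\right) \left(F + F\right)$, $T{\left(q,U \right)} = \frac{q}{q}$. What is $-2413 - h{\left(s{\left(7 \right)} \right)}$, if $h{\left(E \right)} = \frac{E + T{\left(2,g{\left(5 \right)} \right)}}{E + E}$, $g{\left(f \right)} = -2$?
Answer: $- \frac{482701}{200} \approx -2413.5$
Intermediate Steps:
$T{\left(q,U \right)} = 1$
$s{\left(F \right)} = 2 F \left(F + \frac{1}{F}\right)$ ($s{\left(F \right)} = \left(F + \frac{1}{F}\right) 2 F = 2 F \left(F + \frac{1}{F}\right)$)
$h{\left(E \right)} = \frac{1 + E}{2 E}$ ($h{\left(E \right)} = \frac{E + 1}{E + E} = \frac{1 + E}{2 E}$)
$-2413 - h{\left(s{\left(7 \right)} \right)} = -2413 - \frac{1 + \left(2 + 2 \cdot 7^{2}\right)}{2 \left(2 + 2 \cdot 7^{2}\right)} = -2413 - \frac{1 + \left(2 + 2 \cdot 49\right)}{2 \left(2 + 2 \cdot 49\right)} = -2413 - \frac{1 + \left(2 + 98\right)}{2 \left(2 + 98\right)} = -2413 - \frac{1 + 100}{2 \cdot 100} = -2413 - \frac{1}{2} \cdot \frac{1}{100} \cdot 101 = -2413 - \frac{101}{200} = - \frac{482701}{200}$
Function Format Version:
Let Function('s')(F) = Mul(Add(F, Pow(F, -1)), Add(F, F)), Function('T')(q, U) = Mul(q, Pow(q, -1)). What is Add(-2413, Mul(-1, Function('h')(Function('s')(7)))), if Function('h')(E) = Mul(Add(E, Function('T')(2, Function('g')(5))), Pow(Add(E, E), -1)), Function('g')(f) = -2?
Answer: Rational(-482701, 200) ≈ -2413.5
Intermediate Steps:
Function('T')(q, U) = 1
Function('s')(F) = Mul(2, F, Add(F, Pow(F, -1))) (Function('s')(F) = Mul(Add(F, Pow(F, -1)), Mul(2, F)) = Mul(2, F, Add(F, Pow(F, -1))))
Function('h')(E) = Mul(Rational(1, 2), Pow(E, -1), Add(1, E)) (Function('h')(E) = Mul(Add(E, 1), Pow(Add(E, E), -1)) = Mul(Add(1, E), Pow(Mul(2, E), -1)) = Mul(Add(1, E), Mul(Rational(1, 2), Pow(E, -1))) = Mul(Rational(1, 2), Pow(E, -1), Add(1, E)))
Add(-2413, Mul(-1, Function('h')(Function('s')(7)))) = Add(-2413, Mul(-1, Mul(Rational(1, 2), Pow(Add(2, Mul(2, Pow(7, 2))), -1), Add(1, Add(2, Mul(2, Pow(7, 2))))))) = Add(-2413, Mul(-1, Mul(Rational(1, 2), Pow(Add(2, Mul(2, 49)), -1), Add(1, Add(2, Mul(2, 49)))))) = Add(-2413, Mul(-1, Mul(Rational(1, 2), Pow(Add(2, 98), -1), Add(1, Add(2, 98))))) = Add(-2413, Mul(-1, Mul(Rational(1, 2), Pow(100, -1), Add(1, 100)))) = Add(-2413, Mul(-1, Mul(Rational(1, 2), Rational(1, 100), 101))) = Add(-2413, Mul(-1, Rational(101, 200))) = Add(-2413, Rational(-101, 200)) = Rational(-482701, 200)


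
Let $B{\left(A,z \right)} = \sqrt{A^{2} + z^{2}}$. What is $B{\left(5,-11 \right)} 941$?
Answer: $941 \sqrt{146} \approx 11370.0$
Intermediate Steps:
$B{\left(5,-11 \right)} 941 = \sqrt{5^{2} + \left(-11\right)^{2}} \cdot 941 = \sqrt{25 + 121} \cdot 941 = \sqrt{146} \cdot 941 = 941 \sqrt{146}$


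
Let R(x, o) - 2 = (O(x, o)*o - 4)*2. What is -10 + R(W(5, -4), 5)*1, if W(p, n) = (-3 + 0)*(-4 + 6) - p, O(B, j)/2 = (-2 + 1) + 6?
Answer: 84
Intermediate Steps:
O(B, j) = 10 (O(B, j) = 2*((-2 + 1) + 6) = 2*(-1 + 6) = 2*5 = 10)
W(p, n) = -6 - p (W(p, n) = -3*2 - p = -6 - p)
R(x, o) = -6 + 20*o (R(x, o) = 2 + (10*o - 4)*2 = 2 + (-4 + 10*o)*2 = 2 + (-8 + 20*o) = -6 + 20*o)
-10 + R(W(5, -4), 5)*1 = -10 + (-6 + 20*5)*1 = -10 + (-6 + 100)*1 = -10 + 94*1 = -10 + 94 = 84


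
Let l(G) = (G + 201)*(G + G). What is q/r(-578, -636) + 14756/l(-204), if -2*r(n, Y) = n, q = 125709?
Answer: 2325475/5202 ≈ 447.03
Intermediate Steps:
l(G) = 2*G*(201 + G) (l(G) = (201 + G)*(2*G) = 2*G*(201 + G))
r(n, Y) = -n/2
q/r(-578, -636) + 14756/l(-204) = 125709/((-½*(-578))) + 14756/((2*(-204)*(201 - 204))) = 125709/289 + 14756/((2*(-204)*(-3))) = 125709*(1/289) + 14756/1224 = 125709/289 + 14756*(1/1224) = 125709/289 + 217/18 = 2325475/5202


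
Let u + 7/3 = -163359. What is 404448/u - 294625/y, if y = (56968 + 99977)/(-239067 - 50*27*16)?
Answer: 627296299628757/1281937223 ≈ 4.8933e+5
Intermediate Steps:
u = -490084/3 (u = -7/3 - 163359 = -490084/3 ≈ -1.6336e+5)
y = -52315/86889 (y = 156945/(-239067 - 1350*16) = 156945/(-239067 - 21600) = 156945/(-260667) = 156945*(-1/260667) = -52315/86889 ≈ -0.60209)
404448/u - 294625/y = 404448/(-490084/3) - 294625/(-52315/86889) = 404448*(-3/490084) - 294625*(-86889/52315) = -303336/122521 + 5119934325/10463 = 627296299628757/1281937223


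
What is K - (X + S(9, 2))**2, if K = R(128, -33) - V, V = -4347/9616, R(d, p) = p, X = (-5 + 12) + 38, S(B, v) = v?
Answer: -21554725/9616 ≈ -2241.5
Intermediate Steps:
X = 45 (X = 7 + 38 = 45)
V = -4347/9616 (V = -4347*1/9616 = -4347/9616 ≈ -0.45206)
K = -312981/9616 (K = -33 - 1*(-4347/9616) = -33 + 4347/9616 = -312981/9616 ≈ -32.548)
K - (X + S(9, 2))**2 = -312981/9616 - (45 + 2)**2 = -312981/9616 - 1*47**2 = -312981/9616 - 1*2209 = -312981/9616 - 2209 = -21554725/9616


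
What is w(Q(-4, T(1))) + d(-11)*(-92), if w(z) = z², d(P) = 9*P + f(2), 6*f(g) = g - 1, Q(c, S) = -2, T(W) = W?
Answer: 27290/3 ≈ 9096.7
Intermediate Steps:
f(g) = -⅙ + g/6 (f(g) = (g - 1)/6 = (-1 + g)/6 = -⅙ + g/6)
d(P) = ⅙ + 9*P (d(P) = 9*P + (-⅙ + (⅙)*2) = 9*P + (-⅙ + ⅓) = 9*P + ⅙ = ⅙ + 9*P)
w(Q(-4, T(1))) + d(-11)*(-92) = (-2)² + (⅙ + 9*(-11))*(-92) = 4 + (⅙ - 99)*(-92) = 4 - 593/6*(-92) = 4 + 27278/3 = 27290/3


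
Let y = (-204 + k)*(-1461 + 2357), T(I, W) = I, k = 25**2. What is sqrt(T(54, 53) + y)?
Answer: sqrt(377270) ≈ 614.22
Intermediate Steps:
k = 625
y = 377216 (y = (-204 + 625)*(-1461 + 2357) = 421*896 = 377216)
sqrt(T(54, 53) + y) = sqrt(54 + 377216) = sqrt(377270)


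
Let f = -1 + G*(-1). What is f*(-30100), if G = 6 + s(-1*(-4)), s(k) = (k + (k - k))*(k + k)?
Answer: 1173900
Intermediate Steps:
s(k) = 2*k² (s(k) = (k + 0)*(2*k) = k*(2*k) = 2*k²)
G = 38 (G = 6 + 2*(-1*(-4))² = 6 + 2*4² = 6 + 2*16 = 6 + 32 = 38)
f = -39 (f = -1 + 38*(-1) = -1 - 38 = -39)
f*(-30100) = -39*(-30100) = 1173900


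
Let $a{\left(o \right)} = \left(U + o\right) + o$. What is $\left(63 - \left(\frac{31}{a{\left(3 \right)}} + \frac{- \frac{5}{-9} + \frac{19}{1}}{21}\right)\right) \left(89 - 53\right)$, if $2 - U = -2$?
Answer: $\frac{222902}{105} \approx 2122.9$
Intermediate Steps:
$U = 4$ ($U = 2 - -2 = 2 + 2 = 4$)
$a{\left(o \right)} = 4 + 2 o$ ($a{\left(o \right)} = \left(4 + o\right) + o = 4 + 2 o$)
$\left(63 - \left(\frac{31}{a{\left(3 \right)}} + \frac{- \frac{5}{-9} + \frac{19}{1}}{21}\right)\right) \left(89 - 53\right) = \left(63 - \left(\frac{31}{4 + 2 \cdot 3} + \frac{- \frac{5}{-9} + \frac{19}{1}}{21}\right)\right) \left(89 - 53\right) = \left(63 - \left(\frac{31}{4 + 6} + \left(\left(-5\right) \left(- \frac{1}{9}\right) + 19 \cdot 1\right) \frac{1}{21}\right)\right) 36 = \left(63 - \left(\frac{31}{10} + \left(\frac{5}{9} + 19\right) \frac{1}{21}\right)\right) 36 = \left(63 - \left(31 \cdot \frac{1}{10} + \frac{176}{9} \cdot \frac{1}{21}\right)\right) 36 = \left(63 - \left(\frac{31}{10} + \frac{176}{189}\right)\right) 36 = \left(63 - \frac{7619}{1890}\right) 36 = \frac{111451}{1890} \cdot 36 = \frac{222902}{105}$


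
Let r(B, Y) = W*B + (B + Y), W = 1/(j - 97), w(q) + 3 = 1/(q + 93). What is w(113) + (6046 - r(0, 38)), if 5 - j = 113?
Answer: 1237031/206 ≈ 6005.0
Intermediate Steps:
j = -108 (j = 5 - 1*113 = 5 - 113 = -108)
w(q) = -3 + 1/(93 + q) (w(q) = -3 + 1/(q + 93) = -3 + 1/(93 + q))
W = -1/205 (W = 1/(-108 - 97) = 1/(-205) = -1/205 ≈ -0.0048781)
r(B, Y) = Y + 204*B/205 (r(B, Y) = -B/205 + (B + Y) = Y + 204*B/205)
w(113) + (6046 - r(0, 38)) = (-278 - 3*113)/(93 + 113) + (6046 - (38 + (204/205)*0)) = (-278 - 339)/206 + (6046 - (38 + 0)) = (1/206)*(-617) + (6046 - 1*38) = -617/206 + (6046 - 38) = -617/206 + 6008 = 1237031/206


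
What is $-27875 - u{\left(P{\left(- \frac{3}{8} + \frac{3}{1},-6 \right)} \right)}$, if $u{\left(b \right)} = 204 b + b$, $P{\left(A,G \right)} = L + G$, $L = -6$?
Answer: $-25415$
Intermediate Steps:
$P{\left(A,G \right)} = -6 + G$
$u{\left(b \right)} = 205 b$
$-27875 - u{\left(P{\left(- \frac{3}{8} + \frac{3}{1},-6 \right)} \right)} = -27875 - 205 \left(-6 - 6\right) = -27875 - 205 \left(-12\right) = -27875 - -2460 = -27875 + 2460 = -25415$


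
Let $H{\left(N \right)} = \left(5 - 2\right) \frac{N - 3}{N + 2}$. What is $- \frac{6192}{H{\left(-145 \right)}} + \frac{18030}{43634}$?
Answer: $- \frac{1609499241}{807229} \approx -1993.9$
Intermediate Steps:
$H{\left(N \right)} = \frac{3 \left(-3 + N\right)}{2 + N}$ ($H{\left(N \right)} = 3 \frac{-3 + N}{2 + N} = \frac{3 \left(-3 + N\right)}{2 + N}$)
$- \frac{6192}{H{\left(-145 \right)}} + \frac{18030}{43634} = - \frac{6192}{3 \frac{1}{2 - 145} \left(-3 - 145\right)} + \frac{18030}{43634} = - \frac{6192}{3 \frac{1}{-143} \left(-148\right)} + 18030 \cdot \frac{1}{43634} = - \frac{6192}{3 \left(- \frac{1}{143}\right) \left(-148\right)} + \frac{9015}{21817} = - \frac{6192}{\frac{444}{143}} + \frac{9015}{21817} = \left(-6192\right) \frac{143}{444} + \frac{9015}{21817} = - \frac{73788}{37} + \frac{9015}{21817} = - \frac{1609499241}{807229}$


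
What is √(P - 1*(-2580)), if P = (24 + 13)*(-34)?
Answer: √1322 ≈ 36.359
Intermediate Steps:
P = -1258 (P = 37*(-34) = -1258)
√(P - 1*(-2580)) = √(-1258 - 1*(-2580)) = √(-1258 + 2580) = √1322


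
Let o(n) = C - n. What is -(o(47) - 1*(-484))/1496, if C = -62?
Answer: -375/1496 ≈ -0.25067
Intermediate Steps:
o(n) = -62 - n
-(o(47) - 1*(-484))/1496 = -((-62 - 1*47) - 1*(-484))/1496 = -((-62 - 47) + 484)/1496 = -(-109 + 484)/1496 = -375/1496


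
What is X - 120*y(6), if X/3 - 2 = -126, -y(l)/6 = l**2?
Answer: 25548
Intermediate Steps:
y(l) = -6*l**2
X = -372 (X = 6 + 3*(-126) = 6 - 378 = -372)
X - 120*y(6) = -372 - (-720)*6**2 = -372 - (-720)*36 = -372 - 120*(-216) = -372 + 25920 = 25548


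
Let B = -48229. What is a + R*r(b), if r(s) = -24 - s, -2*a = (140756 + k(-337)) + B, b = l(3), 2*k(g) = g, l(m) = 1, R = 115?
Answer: -196217/4 ≈ -49054.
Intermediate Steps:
k(g) = g/2
b = 1
a = -184717/4 (a = -((140756 + (1/2)*(-337)) - 48229)/2 = -((140756 - 337/2) - 48229)/2 = -(281175/2 - 48229)/2 = -1/2*184717/2 = -184717/4 ≈ -46179.)
a + R*r(b) = -184717/4 + 115*(-24 - 1*1) = -184717/4 + 115*(-24 - 1) = -184717/4 + 115*(-25) = -184717/4 - 2875 = -196217/4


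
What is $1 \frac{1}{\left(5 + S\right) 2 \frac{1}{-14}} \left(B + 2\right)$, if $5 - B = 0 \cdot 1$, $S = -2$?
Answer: $- \frac{49}{3} \approx -16.333$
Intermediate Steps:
$B = 5$ ($B = 5 - 0 \cdot 1 = 5 - 0 = 5 + 0 = 5$)
$1 \frac{1}{\left(5 + S\right) 2 \frac{1}{-14}} \left(B + 2\right) = 1 \frac{1}{\left(5 - 2\right) 2 \frac{1}{-14}} \left(5 + 2\right) = 1 \frac{1}{3 \cdot 2 \left(- \frac{1}{14}\right)} 7 = 1 \frac{1}{6 \left(- \frac{1}{14}\right)} 7 = 1 \frac{1}{- \frac{3}{7}} \cdot 7 = 1 \left(- \frac{7}{3}\right) 7 = \left(- \frac{7}{3}\right) 7 = - \frac{49}{3}$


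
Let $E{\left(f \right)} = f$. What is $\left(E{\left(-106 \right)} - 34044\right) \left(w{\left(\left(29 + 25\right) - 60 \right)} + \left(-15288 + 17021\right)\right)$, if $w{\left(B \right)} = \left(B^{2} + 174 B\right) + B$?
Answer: $-24553850$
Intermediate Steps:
$w{\left(B \right)} = B^{2} + 175 B$
$\left(E{\left(-106 \right)} - 34044\right) \left(w{\left(\left(29 + 25\right) - 60 \right)} + \left(-15288 + 17021\right)\right) = \left(-106 - 34044\right) \left(\left(\left(29 + 25\right) - 60\right) \left(175 + \left(\left(29 + 25\right) - 60\right)\right) + \left(-15288 + 17021\right)\right) = - 34150 \left(\left(54 - 60\right) \left(175 + \left(54 - 60\right)\right) + 1733\right) = - 34150 \left(- 6 \left(175 - 6\right) + 1733\right) = - 34150 \left(\left(-6\right) 169 + 1733\right) = - 34150 \left(-1014 + 1733\right) = \left(-34150\right) 719 = -24553850$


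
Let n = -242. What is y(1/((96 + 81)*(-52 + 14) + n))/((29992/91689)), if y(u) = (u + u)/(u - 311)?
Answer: 91689/32497066804 ≈ 2.8215e-6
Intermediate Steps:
y(u) = 2*u/(-311 + u) (y(u) = (2*u)/(-311 + u) = 2*u/(-311 + u))
y(1/((96 + 81)*(-52 + 14) + n))/((29992/91689)) = (2/(((96 + 81)*(-52 + 14) - 242)*(-311 + 1/((96 + 81)*(-52 + 14) - 242))))/((29992/91689)) = (2/((177*(-38) - 242)*(-311 + 1/(177*(-38) - 242))))/((29992*(1/91689))) = (2/((-6726 - 242)*(-311 + 1/(-6726 - 242))))/(29992/91689) = (2/(-6968*(-311 + 1/(-6968))))*(91689/29992) = (2*(-1/6968)/(-311 - 1/6968))*(91689/29992) = (2*(-1/6968)/(-2167049/6968))*(91689/29992) = (2*(-1/6968)*(-6968/2167049))*(91689/29992) = (2/2167049)*(91689/29992) = 91689/32497066804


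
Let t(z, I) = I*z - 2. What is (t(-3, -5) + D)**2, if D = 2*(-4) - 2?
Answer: 9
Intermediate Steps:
t(z, I) = -2 + I*z
D = -10 (D = -8 - 2 = -10)
(t(-3, -5) + D)**2 = ((-2 - 5*(-3)) - 10)**2 = ((-2 + 15) - 10)**2 = (13 - 10)**2 = 3**2 = 9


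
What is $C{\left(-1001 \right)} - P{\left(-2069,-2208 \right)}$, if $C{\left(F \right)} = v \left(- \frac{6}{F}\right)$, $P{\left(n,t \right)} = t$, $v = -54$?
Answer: $\frac{2209884}{1001} \approx 2207.7$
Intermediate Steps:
$C{\left(F \right)} = \frac{324}{F}$ ($C{\left(F \right)} = - 54 \left(- \frac{6}{F}\right) = \frac{324}{F}$)
$C{\left(-1001 \right)} - P{\left(-2069,-2208 \right)} = \frac{324}{-1001} - -2208 = 324 \left(- \frac{1}{1001}\right) + 2208 = - \frac{324}{1001} + 2208 = \frac{2209884}{1001}$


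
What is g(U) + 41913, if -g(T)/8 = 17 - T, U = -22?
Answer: 41601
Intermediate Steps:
g(T) = -136 + 8*T (g(T) = -8*(17 - T) = -136 + 8*T)
g(U) + 41913 = (-136 + 8*(-22)) + 41913 = (-136 - 176) + 41913 = -312 + 41913 = 41601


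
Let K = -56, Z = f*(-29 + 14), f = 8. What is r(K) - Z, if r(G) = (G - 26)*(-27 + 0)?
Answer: 2334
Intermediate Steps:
Z = -120 (Z = 8*(-29 + 14) = 8*(-15) = -120)
r(G) = 702 - 27*G (r(G) = (-26 + G)*(-27) = 702 - 27*G)
r(K) - Z = (702 - 27*(-56)) - 1*(-120) = (702 + 1512) + 120 = 2214 + 120 = 2334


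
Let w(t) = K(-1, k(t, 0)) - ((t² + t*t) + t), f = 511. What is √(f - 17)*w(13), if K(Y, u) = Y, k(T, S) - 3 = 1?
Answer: -352*√494 ≈ -7823.6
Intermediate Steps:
k(T, S) = 4 (k(T, S) = 3 + 1 = 4)
w(t) = -1 - t - 2*t² (w(t) = -1 - ((t² + t*t) + t) = -1 - ((t² + t²) + t) = -1 - (2*t² + t) = -1 - (t + 2*t²) = -1 + (-t - 2*t²) = -1 - t - 2*t²)
√(f - 17)*w(13) = √(511 - 17)*(-1 - 1*13 - 2*13²) = √494*(-1 - 13 - 2*169) = √494*(-1 - 13 - 338) = √494*(-352) = -352*√494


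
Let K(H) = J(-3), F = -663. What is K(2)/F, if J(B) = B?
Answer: 1/221 ≈ 0.0045249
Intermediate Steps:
K(H) = -3
K(2)/F = -3/(-663) = -3*(-1/663) = 1/221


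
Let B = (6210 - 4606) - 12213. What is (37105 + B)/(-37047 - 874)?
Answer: -26496/37921 ≈ -0.69872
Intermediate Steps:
B = -10609 (B = 1604 - 12213 = -10609)
(37105 + B)/(-37047 - 874) = (37105 - 10609)/(-37047 - 874) = 26496/(-37921) = 26496*(-1/37921) = -26496/37921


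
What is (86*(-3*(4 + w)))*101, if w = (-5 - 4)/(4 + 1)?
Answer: -286638/5 ≈ -57328.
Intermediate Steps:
w = -9/5 ≈ -1.8000
(86*(-3*(4 + w)))*101 = (86*(-3*(4 - 9/5)))*101 = (86*(-3*11/5))*101 = (86*(-33/5))*101 = -2838/5*101 = -286638/5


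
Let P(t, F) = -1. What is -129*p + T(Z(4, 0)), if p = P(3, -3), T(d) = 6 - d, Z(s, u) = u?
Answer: 135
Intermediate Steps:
p = -1
-129*p + T(Z(4, 0)) = -129*(-1) + (6 - 1*0) = 129 + (6 + 0) = 129 + 6 = 135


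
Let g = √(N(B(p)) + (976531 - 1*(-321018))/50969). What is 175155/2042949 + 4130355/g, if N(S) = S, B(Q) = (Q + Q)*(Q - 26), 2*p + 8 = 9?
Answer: 58385/680983 - 4130355*I*√440474098/4321 ≈ 0.085736 - 2.0062e+7*I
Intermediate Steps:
p = ½ (p = -4 + (½)*9 = -4 + 9/2 = ½ ≈ 0.50000)
B(Q) = 2*Q*(-26 + Q) (B(Q) = (2*Q)*(-26 + Q) = 2*Q*(-26 + Q))
g = I*√440474098/101938 (g = √(2*(½)*(-26 + ½) + (976531 - 1*(-321018))/50969) = √(2*(½)*(-51/2) + (976531 + 321018)*(1/50969)) = √(-51/2 + 1297549*(1/50969)) = √(-51/2 + 1297549/50969) = √(-4321/101938) = I*√440474098/101938 ≈ 0.20588*I)
175155/2042949 + 4130355/g = 175155/2042949 + 4130355/((I*√440474098/101938)) = 175155*(1/2042949) + 4130355*(-I*√440474098/4321) = 58385/680983 - 4130355*I*√440474098/4321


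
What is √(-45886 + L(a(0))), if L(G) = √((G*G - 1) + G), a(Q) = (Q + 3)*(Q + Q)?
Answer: √(-45886 + I) ≈ 0.002 + 214.21*I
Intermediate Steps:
a(Q) = 2*Q*(3 + Q) (a(Q) = (3 + Q)*(2*Q) = 2*Q*(3 + Q))
L(G) = √(-1 + G + G²) (L(G) = √((G² - 1) + G) = √((-1 + G²) + G) = √(-1 + G + G²))
√(-45886 + L(a(0))) = √(-45886 + √(-1 + 2*0*(3 + 0) + (2*0*(3 + 0))²)) = √(-45886 + √(-1 + 2*0*3 + (2*0*3)²)) = √(-45886 + √(-1 + 0 + 0²)) = √(-45886 + √(-1 + 0 + 0)) = √(-45886 + √(-1)) = √(-45886 + I)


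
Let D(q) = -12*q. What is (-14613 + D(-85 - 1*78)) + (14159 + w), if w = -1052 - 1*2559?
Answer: -2109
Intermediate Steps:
w = -3611 (w = -1052 - 2559 = -3611)
(-14613 + D(-85 - 1*78)) + (14159 + w) = (-14613 - 12*(-85 - 1*78)) + (14159 - 3611) = (-14613 - 12*(-85 - 78)) + 10548 = (-14613 - 12*(-163)) + 10548 = (-14613 + 1956) + 10548 = -12657 + 10548 = -2109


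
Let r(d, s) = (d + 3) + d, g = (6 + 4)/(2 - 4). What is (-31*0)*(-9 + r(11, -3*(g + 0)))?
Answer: 0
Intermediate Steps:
g = -5 (g = 10/(-2) = 10*(-½) = -5)
r(d, s) = 3 + 2*d (r(d, s) = (3 + d) + d = 3 + 2*d)
(-31*0)*(-9 + r(11, -3*(g + 0))) = (-31*0)*(-9 + (3 + 2*11)) = 0*(-9 + (3 + 22)) = 0*(-9 + 25) = 0*16 = 0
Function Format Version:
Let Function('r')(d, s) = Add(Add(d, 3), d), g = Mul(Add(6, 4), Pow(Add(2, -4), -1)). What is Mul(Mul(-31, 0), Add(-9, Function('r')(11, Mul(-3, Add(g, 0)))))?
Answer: 0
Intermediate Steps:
g = -5 (g = Mul(10, Pow(-2, -1)) = Mul(10, Rational(-1, 2)) = -5)
Function('r')(d, s) = Add(3, Mul(2, d)) (Function('r')(d, s) = Add(Add(3, d), d) = Add(3, Mul(2, d)))
Mul(Mul(-31, 0), Add(-9, Function('r')(11, Mul(-3, Add(g, 0))))) = Mul(Mul(-31, 0), Add(-9, Add(3, Mul(2, 11)))) = Mul(0, Add(-9, Add(3, 22))) = Mul(0, Add(-9, 25)) = Mul(0, 16) = 0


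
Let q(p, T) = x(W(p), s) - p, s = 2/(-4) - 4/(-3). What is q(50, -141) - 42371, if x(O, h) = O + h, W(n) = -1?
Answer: -254527/6 ≈ -42421.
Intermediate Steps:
s = 5/6 (s = 2*(-1/4) - 4*(-1/3) = -1/2 + 4/3 = 5/6 ≈ 0.83333)
q(p, T) = -1/6 - p (q(p, T) = (-1 + 5/6) - p = -1/6 - p)
q(50, -141) - 42371 = (-1/6 - 1*50) - 42371 = (-1/6 - 50) - 42371 = -301/6 - 42371 = -254527/6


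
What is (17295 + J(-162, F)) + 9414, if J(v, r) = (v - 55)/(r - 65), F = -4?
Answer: 1843138/69 ≈ 26712.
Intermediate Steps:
J(v, r) = (-55 + v)/(-65 + r)
(17295 + J(-162, F)) + 9414 = (17295 + (-55 - 162)/(-65 - 4)) + 9414 = (17295 - 217/(-69)) + 9414 = (17295 - 1/69*(-217)) + 9414 = (17295 + 217/69) + 9414 = 1193572/69 + 9414 = 1843138/69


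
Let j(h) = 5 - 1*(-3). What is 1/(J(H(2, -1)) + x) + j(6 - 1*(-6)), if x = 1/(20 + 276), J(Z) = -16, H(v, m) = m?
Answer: 37584/4735 ≈ 7.9375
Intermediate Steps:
x = 1/296 ≈ 0.0033784
j(h) = 8 (j(h) = 5 + 3 = 8)
1/(J(H(2, -1)) + x) + j(6 - 1*(-6)) = 1/(-16 + 1/296) + 8 = 1/(-4735/296) + 8 = -296/4735 + 8 = 37584/4735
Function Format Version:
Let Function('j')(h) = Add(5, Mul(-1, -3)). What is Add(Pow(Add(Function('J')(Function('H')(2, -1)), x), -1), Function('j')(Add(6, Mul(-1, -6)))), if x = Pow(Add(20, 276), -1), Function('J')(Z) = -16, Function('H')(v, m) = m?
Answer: Rational(37584, 4735) ≈ 7.9375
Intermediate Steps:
x = Rational(1, 296) (x = Pow(296, -1) = Rational(1, 296) ≈ 0.0033784)
Function('j')(h) = 8 (Function('j')(h) = Add(5, 3) = 8)
Add(Pow(Add(Function('J')(Function('H')(2, -1)), x), -1), Function('j')(Add(6, Mul(-1, -6)))) = Add(Pow(Add(-16, Rational(1, 296)), -1), 8) = Add(Pow(Rational(-4735, 296), -1), 8) = Add(Rational(-296, 4735), 8) = Rational(37584, 4735)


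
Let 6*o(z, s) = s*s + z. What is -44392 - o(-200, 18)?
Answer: -133238/3 ≈ -44413.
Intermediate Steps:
o(z, s) = z/6 + s**2/6 (o(z, s) = (s*s + z)/6 = (s**2 + z)/6 = (z + s**2)/6 = z/6 + s**2/6)
-44392 - o(-200, 18) = -44392 - ((1/6)*(-200) + (1/6)*18**2) = -44392 - (-100/3 + (1/6)*324) = -44392 - (-100/3 + 54) = -44392 - 1*62/3 = -44392 - 62/3 = -133238/3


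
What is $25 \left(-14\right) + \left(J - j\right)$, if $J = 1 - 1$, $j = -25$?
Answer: $-325$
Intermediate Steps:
$J = 0$
$25 \left(-14\right) + \left(J - j\right) = 25 \left(-14\right) + \left(0 - -25\right) = -350 + \left(0 + 25\right) = -350 + 25 = -325$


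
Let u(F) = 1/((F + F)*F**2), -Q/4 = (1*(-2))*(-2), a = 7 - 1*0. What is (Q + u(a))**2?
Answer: 120450625/470596 ≈ 255.95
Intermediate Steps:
a = 7 (a = 7 + 0 = 7)
Q = -16 (Q = -4*1*(-2)*(-2) = -(-8)*(-2) = -4*4 = -16)
u(F) = 1/(2*F**3) (u(F) = 1/((2*F)*F**2) = 1/(2*F**3))
(Q + u(a))**2 = (-16 + (1/2)/7**3)**2 = (-16 + (1/2)*(1/343))**2 = (-16 + 1/686)**2 = (-10975/686)**2 = 120450625/470596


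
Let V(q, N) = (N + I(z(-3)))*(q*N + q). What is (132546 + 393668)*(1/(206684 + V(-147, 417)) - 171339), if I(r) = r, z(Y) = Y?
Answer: -87497625180691399/970460 ≈ -9.0161e+10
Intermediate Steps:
V(q, N) = (-3 + N)*(q + N*q) (V(q, N) = (N - 3)*(q*N + q) = (-3 + N)*(N*q + q) = (-3 + N)*(q + N*q))
(132546 + 393668)*(1/(206684 + V(-147, 417)) - 171339) = (132546 + 393668)*(1/(206684 - 147*(-3 + 417**2 - 2*417)) - 171339) = 526214*(1/(206684 - 147*(-3 + 173889 - 834)) - 171339) = 526214*(1/(206684 - 147*173052) - 171339) = 526214*(1/(206684 - 25438644) - 171339) = 526214*(1/(-25231960) - 171339) = 526214*(-1/25231960 - 171339) = 526214*(-4323218794441/25231960) = -87497625180691399/970460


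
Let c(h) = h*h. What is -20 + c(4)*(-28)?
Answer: -468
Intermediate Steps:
c(h) = h**2
-20 + c(4)*(-28) = -20 + 4**2*(-28) = -20 + 16*(-28) = -20 - 448 = -468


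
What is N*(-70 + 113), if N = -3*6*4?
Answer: -3096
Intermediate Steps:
N = -72 (N = -18*4 = -72)
N*(-70 + 113) = -72*(-70 + 113) = -72*43 = -3096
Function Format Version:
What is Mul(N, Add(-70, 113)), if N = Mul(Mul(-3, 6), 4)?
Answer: -3096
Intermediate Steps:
N = -72 (N = Mul(-18, 4) = -72)
Mul(N, Add(-70, 113)) = Mul(-72, Add(-70, 113)) = Mul(-72, 43) = -3096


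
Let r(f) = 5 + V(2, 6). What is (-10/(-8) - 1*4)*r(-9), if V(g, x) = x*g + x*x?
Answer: -583/4 ≈ -145.75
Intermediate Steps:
V(g, x) = x**2 + g*x (V(g, x) = g*x + x**2 = x**2 + g*x)
r(f) = 53 (r(f) = 5 + 6*(2 + 6) = 5 + 6*8 = 5 + 48 = 53)
(-10/(-8) - 1*4)*r(-9) = (-10/(-8) - 1*4)*53 = (-10*(-1/8) - 4)*53 = (5/4 - 4)*53 = -11/4*53 = -583/4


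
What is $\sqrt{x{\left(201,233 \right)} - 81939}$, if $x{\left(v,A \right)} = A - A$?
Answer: $i \sqrt{81939} \approx 286.25 i$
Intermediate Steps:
$x{\left(v,A \right)} = 0$
$\sqrt{x{\left(201,233 \right)} - 81939} = \sqrt{0 - 81939} = \sqrt{-81939} = i \sqrt{81939}$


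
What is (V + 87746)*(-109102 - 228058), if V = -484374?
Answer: 133727096480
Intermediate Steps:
(V + 87746)*(-109102 - 228058) = (-484374 + 87746)*(-109102 - 228058) = -396628*(-337160) = 133727096480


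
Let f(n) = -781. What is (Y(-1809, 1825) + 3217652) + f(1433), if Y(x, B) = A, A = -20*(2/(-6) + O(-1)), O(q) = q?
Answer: 9650693/3 ≈ 3.2169e+6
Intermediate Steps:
A = 80/3 (A = -20*(2/(-6) - 1) = -20*(2*(-⅙) - 1) = -20*(-⅓ - 1) = -20*(-4/3) = 80/3 ≈ 26.667)
Y(x, B) = 80/3
(Y(-1809, 1825) + 3217652) + f(1433) = (80/3 + 3217652) - 781 = 9653036/3 - 781 = 9650693/3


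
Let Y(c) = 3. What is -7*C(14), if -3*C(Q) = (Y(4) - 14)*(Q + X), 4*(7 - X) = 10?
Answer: -2849/6 ≈ -474.83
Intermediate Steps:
X = 9/2 (X = 7 - 1/4*10 = 7 - 5/2 = 9/2 ≈ 4.5000)
C(Q) = 33/2 + 11*Q/3 (C(Q) = -(3 - 14)*(Q + 9/2)/3 = -(-11)*(9/2 + Q)/3 = -(-99/2 - 11*Q)/3 = 33/2 + 11*Q/3)
-7*C(14) = -7*(33/2 + (11/3)*14) = -7*(33/2 + 154/3) = -7*407/6 = -2849/6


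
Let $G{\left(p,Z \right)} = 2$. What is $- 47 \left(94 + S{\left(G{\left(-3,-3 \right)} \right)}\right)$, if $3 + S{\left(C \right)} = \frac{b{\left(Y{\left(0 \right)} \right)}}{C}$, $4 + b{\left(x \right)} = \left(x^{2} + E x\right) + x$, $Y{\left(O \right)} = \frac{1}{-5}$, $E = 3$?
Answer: $- \frac{208257}{50} \approx -4165.1$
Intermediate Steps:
$Y{\left(O \right)} = - \frac{1}{5}$
$b{\left(x \right)} = -4 + x^{2} + 4 x$ ($b{\left(x \right)} = -4 + \left(\left(x^{2} + 3 x\right) + x\right) = -4 + \left(x^{2} + 4 x\right) = -4 + x^{2} + 4 x$)
$S{\left(C \right)} = -3 - \frac{119}{25 C}$ ($S{\left(C \right)} = -3 + \frac{-4 + \left(- \frac{1}{5}\right)^{2} + 4 \left(- \frac{1}{5}\right)}{C} = -3 + \frac{-4 + \frac{1}{25} - \frac{4}{5}}{C} = -3 - \frac{119}{25 C}$)
$- 47 \left(94 + S{\left(G{\left(-3,-3 \right)} \right)}\right) = - 47 \left(94 - \left(3 + \frac{119}{25 \cdot 2}\right)\right) = - 47 \left(94 - \frac{269}{50}\right) = \left(-47\right) \frac{4431}{50} = - \frac{208257}{50}$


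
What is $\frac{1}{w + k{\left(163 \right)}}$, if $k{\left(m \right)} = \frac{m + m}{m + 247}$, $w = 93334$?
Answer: $\frac{205}{19133633} \approx 1.0714 \cdot 10^{-5}$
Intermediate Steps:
$k{\left(m \right)} = \frac{2 m}{247 + m}$
$\frac{1}{w + k{\left(163 \right)}} = \frac{1}{93334 + 2 \cdot 163 \frac{1}{247 + 163}} = \frac{1}{93334 + 2 \cdot 163 \cdot \frac{1}{410}} = \frac{1}{93334 + \frac{163}{205}} = \frac{1}{\frac{19133633}{205}} = \frac{205}{19133633}$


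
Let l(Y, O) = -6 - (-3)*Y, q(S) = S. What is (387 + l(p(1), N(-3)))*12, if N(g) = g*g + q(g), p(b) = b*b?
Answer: 4608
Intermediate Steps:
p(b) = b**2
N(g) = g + g**2 (N(g) = g*g + g = g**2 + g = g + g**2)
l(Y, O) = -6 + 3*Y
(387 + l(p(1), N(-3)))*12 = (387 + (-6 + 3*1**2))*12 = (387 + (-6 + 3*1))*12 = (387 + (-6 + 3))*12 = (387 - 3)*12 = 384*12 = 4608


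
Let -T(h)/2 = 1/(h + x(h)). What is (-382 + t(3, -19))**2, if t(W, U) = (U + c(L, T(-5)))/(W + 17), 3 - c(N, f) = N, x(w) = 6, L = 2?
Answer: 14661241/100 ≈ 1.4661e+5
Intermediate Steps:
T(h) = -2/(6 + h) (T(h) = -2/(h + 6) = -2/(6 + h))
c(N, f) = 3 - N
t(W, U) = (1 + U)/(17 + W) (t(W, U) = (U + (3 - 1*2))/(W + 17) = (U + (3 - 2))/(17 + W) = (U + 1)/(17 + W) = (1 + U)/(17 + W))
(-382 + t(3, -19))**2 = (-382 + (1 - 19)/(17 + 3))**2 = (-382 - 18/20)**2 = (-382 + (1/20)*(-18))**2 = (-382 - 9/10)**2 = (-3829/10)**2 = 14661241/100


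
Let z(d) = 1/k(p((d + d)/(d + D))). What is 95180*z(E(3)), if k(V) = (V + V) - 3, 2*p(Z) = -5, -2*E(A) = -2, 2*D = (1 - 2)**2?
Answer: -23795/2 ≈ -11898.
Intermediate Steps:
D = 1/2 (D = (1 - 2)**2/2 = (1/2)*(-1)**2 = (1/2)*1 = 1/2 ≈ 0.50000)
E(A) = 1 (E(A) = -1/2*(-2) = 1)
p(Z) = -5/2 (p(Z) = (1/2)*(-5) = -5/2)
k(V) = -3 + 2*V (k(V) = 2*V - 3 = -3 + 2*V)
z(d) = -1/8 (z(d) = 1/(-3 + 2*(-5/2)) = 1/(-3 - 5) = 1/(-8) = -1/8)
95180*z(E(3)) = 95180*(-1/8) = -23795/2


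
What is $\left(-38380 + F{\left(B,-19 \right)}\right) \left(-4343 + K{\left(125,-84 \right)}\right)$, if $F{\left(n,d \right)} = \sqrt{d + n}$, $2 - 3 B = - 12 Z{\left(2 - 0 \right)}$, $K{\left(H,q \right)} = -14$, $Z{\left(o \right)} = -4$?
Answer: $167221660 - \frac{4357 i \sqrt{309}}{3} \approx 1.6722 \cdot 10^{8} - 25530.0 i$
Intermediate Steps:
$B = - \frac{46}{3}$ ($B = \frac{2}{3} - \frac{\left(-12\right) \left(-4\right)}{3} = \frac{2}{3} - 16 = - \frac{46}{3} \approx -15.333$)
$\left(-38380 + F{\left(B,-19 \right)}\right) \left(-4343 + K{\left(125,-84 \right)}\right) = \left(-38380 + \sqrt{-19 - \frac{46}{3}}\right) \left(-4343 - 14\right) = \left(-38380 + \sqrt{- \frac{103}{3}}\right) \left(-4357\right) = \left(-38380 + \frac{i \sqrt{309}}{3}\right) \left(-4357\right) = 167221660 - \frac{4357 i \sqrt{309}}{3}$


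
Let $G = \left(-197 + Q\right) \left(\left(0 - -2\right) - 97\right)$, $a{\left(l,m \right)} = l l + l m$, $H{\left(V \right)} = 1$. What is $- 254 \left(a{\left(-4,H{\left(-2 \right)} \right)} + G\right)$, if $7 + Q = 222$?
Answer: $431292$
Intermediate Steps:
$Q = 215$ ($Q = -7 + 222 = 215$)
$a{\left(l,m \right)} = l^{2} + l m$
$G = -1710$ ($G = \left(-197 + 215\right) \left(\left(0 - -2\right) - 97\right) = 18 \left(\left(0 + 2\right) - 97\right) = 18 \left(2 - 97\right) = 18 \left(-95\right) = -1710$)
$- 254 \left(a{\left(-4,H{\left(-2 \right)} \right)} + G\right) = - 254 \left(- 4 \left(-4 + 1\right) - 1710\right) = - 254 \left(\left(-4\right) \left(-3\right) - 1710\right) = - 254 \left(12 - 1710\right) = \left(-254\right) \left(-1698\right) = 431292$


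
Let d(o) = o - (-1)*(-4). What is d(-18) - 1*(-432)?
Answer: 410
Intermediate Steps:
d(o) = -4 + o (d(o) = o - 1*4 = o - 4 = -4 + o)
d(-18) - 1*(-432) = (-4 - 18) - 1*(-432) = -22 + 432 = 410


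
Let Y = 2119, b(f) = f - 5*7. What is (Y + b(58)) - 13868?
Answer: -11726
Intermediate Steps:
b(f) = -35 + f (b(f) = f - 35 = -35 + f)
(Y + b(58)) - 13868 = (2119 + (-35 + 58)) - 13868 = (2119 + 23) - 13868 = 2142 - 13868 = -11726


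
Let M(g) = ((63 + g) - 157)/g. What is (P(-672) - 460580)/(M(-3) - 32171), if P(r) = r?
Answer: 345939/24104 ≈ 14.352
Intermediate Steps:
M(g) = (-94 + g)/g
(P(-672) - 460580)/(M(-3) - 32171) = (-672 - 460580)/((-94 - 3)/(-3) - 32171) = -461252/(-⅓*(-97) - 32171) = -461252/(97/3 - 32171) = -461252/(-96416/3) = -461252*(-3/96416) = 345939/24104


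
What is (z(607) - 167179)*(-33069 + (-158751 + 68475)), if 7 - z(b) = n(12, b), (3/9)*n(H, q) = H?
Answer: 20624270760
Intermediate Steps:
n(H, q) = 3*H
z(b) = -29 (z(b) = 7 - 3*12 = 7 - 1*36 = 7 - 36 = -29)
(z(607) - 167179)*(-33069 + (-158751 + 68475)) = (-29 - 167179)*(-33069 + (-158751 + 68475)) = -167208*(-33069 - 90276) = -167208*(-123345) = 20624270760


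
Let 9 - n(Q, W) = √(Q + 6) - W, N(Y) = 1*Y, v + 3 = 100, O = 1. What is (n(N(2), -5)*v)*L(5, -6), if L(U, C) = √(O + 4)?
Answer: 194*√5*(2 - √2) ≈ 254.11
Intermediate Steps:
v = 97 (v = -3 + 100 = 97)
N(Y) = Y
n(Q, W) = 9 + W - √(6 + Q) (n(Q, W) = 9 - (√(Q + 6) - W) = 9 - (√(6 + Q) - W) = 9 + (W - √(6 + Q)) = 9 + W - √(6 + Q))
L(U, C) = √5 (L(U, C) = √(1 + 4) = √5)
(n(N(2), -5)*v)*L(5, -6) = ((9 - 5 - √(6 + 2))*97)*√5 = ((9 - 5 - √8)*97)*√5 = ((9 - 5 - 2*√2)*97)*√5 = ((4 - 2*√2)*97)*√5 = (388 - 194*√2)*√5 = √5*(388 - 194*√2)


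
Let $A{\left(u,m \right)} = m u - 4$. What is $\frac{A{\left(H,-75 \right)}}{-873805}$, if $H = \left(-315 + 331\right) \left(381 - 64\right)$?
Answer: $\frac{380404}{873805} \approx 0.43534$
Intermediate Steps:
$H = 5072$ ($H = 16 \cdot 317 = 5072$)
$A{\left(u,m \right)} = -4 + m u$
$\frac{A{\left(H,-75 \right)}}{-873805} = \frac{-4 - 380400}{-873805} = \left(-4 - 380400\right) \left(- \frac{1}{873805}\right) = \left(-380404\right) \left(- \frac{1}{873805}\right) = \frac{380404}{873805}$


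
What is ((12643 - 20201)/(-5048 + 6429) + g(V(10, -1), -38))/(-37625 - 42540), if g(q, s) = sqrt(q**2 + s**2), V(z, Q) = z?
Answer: 7558/110707865 - 2*sqrt(386)/80165 ≈ -0.00042189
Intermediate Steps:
((12643 - 20201)/(-5048 + 6429) + g(V(10, -1), -38))/(-37625 - 42540) = ((12643 - 20201)/(-5048 + 6429) + sqrt(10**2 + (-38)**2))/(-37625 - 42540) = (-7558/1381 + sqrt(100 + 1444))/(-80165) = (-7558*1/1381 + sqrt(1544))*(-1/80165) = (-7558/1381 + 2*sqrt(386))*(-1/80165) = 7558/110707865 - 2*sqrt(386)/80165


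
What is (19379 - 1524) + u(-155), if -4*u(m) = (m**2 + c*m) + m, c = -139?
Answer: 26005/4 ≈ 6501.3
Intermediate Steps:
u(m) = -m**2/4 + 69*m/2 (u(m) = -((m**2 - 139*m) + m)/4 = -(m**2 - 138*m)/4 = -m**2/4 + 69*m/2)
(19379 - 1524) + u(-155) = (19379 - 1524) + (1/4)*(-155)*(138 - 1*(-155)) = 17855 + (1/4)*(-155)*(138 + 155) = 17855 + (1/4)*(-155)*293 = 17855 - 45415/4 = 26005/4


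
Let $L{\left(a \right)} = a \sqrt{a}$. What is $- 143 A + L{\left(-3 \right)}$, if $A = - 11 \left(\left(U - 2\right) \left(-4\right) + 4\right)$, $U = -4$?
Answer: $44044 - 3 i \sqrt{3} \approx 44044.0 - 5.1962 i$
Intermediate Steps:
$L{\left(a \right)} = a^{\frac{3}{2}}$
$A = -308$ ($A = - 11 \left(\left(-4 - 2\right) \left(-4\right) + 4\right) = - 11 \left(\left(-6\right) \left(-4\right) + 4\right) = - 11 \left(24 + 4\right) = \left(-11\right) 28 = -308$)
$- 143 A + L{\left(-3 \right)} = \left(-143\right) \left(-308\right) + \left(-3\right)^{\frac{3}{2}} = 44044 - 3 i \sqrt{3}$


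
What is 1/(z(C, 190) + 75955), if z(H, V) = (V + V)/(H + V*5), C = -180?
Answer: 77/5848573 ≈ 1.3166e-5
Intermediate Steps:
z(H, V) = 2*V/(H + 5*V) (z(H, V) = (2*V)/(H + 5*V) = 2*V/(H + 5*V))
1/(z(C, 190) + 75955) = 1/(2*190/(-180 + 5*190) + 75955) = 1/(2*190/(-180 + 950) + 75955) = 1/(2*190/770 + 75955) = 1/(2*190*(1/770) + 75955) = 1/(38/77 + 75955) = 1/(5848573/77) = 77/5848573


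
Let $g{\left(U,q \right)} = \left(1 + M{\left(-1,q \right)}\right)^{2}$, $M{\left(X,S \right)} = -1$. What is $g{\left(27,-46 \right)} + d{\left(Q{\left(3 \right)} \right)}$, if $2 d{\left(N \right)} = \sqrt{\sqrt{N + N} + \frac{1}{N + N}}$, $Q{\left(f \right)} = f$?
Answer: $\frac{\sqrt{6 + 36 \sqrt{6}}}{12} \approx 0.80873$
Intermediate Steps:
$g{\left(U,q \right)} = 0$ ($g{\left(U,q \right)} = \left(1 - 1\right)^{2} = 0^{2} = 0$)
$d{\left(N \right)} = \frac{\sqrt{\frac{1}{2 N} + \sqrt{2} \sqrt{N}}}{2}$ ($d{\left(N \right)} = \frac{\sqrt{\sqrt{N + N} + \frac{1}{N + N}}}{2} = \frac{\sqrt{\sqrt{2 N} + \frac{1}{2 N}}}{2} = \frac{\sqrt{\sqrt{2} \sqrt{N} + \frac{1}{2 N}}}{2} = \frac{\sqrt{\frac{1}{2 N} + \sqrt{2} \sqrt{N}}}{2}$)
$g{\left(27,-46 \right)} + d{\left(Q{\left(3 \right)} \right)} = 0 + \frac{\sqrt{2} \sqrt{\frac{1 + 2 \sqrt{2} \cdot 3^{\frac{3}{2}}}{3}}}{4} = 0 + \frac{\sqrt{2} \sqrt{\frac{1 + 2 \sqrt{2} \cdot 3 \sqrt{3}}{3}}}{4} = 0 + \frac{\sqrt{2} \sqrt{\frac{1 + 6 \sqrt{6}}{3}}}{4} = 0 + \frac{\sqrt{2} \sqrt{\frac{1}{3} + 2 \sqrt{6}}}{4} = \frac{\sqrt{2} \sqrt{\frac{1}{3} + 2 \sqrt{6}}}{4}$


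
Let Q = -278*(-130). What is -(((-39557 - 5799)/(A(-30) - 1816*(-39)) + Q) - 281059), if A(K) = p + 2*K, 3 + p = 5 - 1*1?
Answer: 17331738391/70765 ≈ 2.4492e+5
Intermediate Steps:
p = 1 (p = -3 + (5 - 1*1) = -3 + (5 - 1) = -3 + 4 = 1)
A(K) = 1 + 2*K
Q = 36140
-(((-39557 - 5799)/(A(-30) - 1816*(-39)) + Q) - 281059) = -(((-39557 - 5799)/((1 + 2*(-30)) - 1816*(-39)) + 36140) - 281059) = -((-45356/((1 - 60) + 70824) + 36140) - 281059) = -((-45356/(-59 + 70824) + 36140) - 281059) = -((-45356/70765 + 36140) - 281059) = -(2557401744/70765 - 281059) = -1*(-17331738391/70765) = 17331738391/70765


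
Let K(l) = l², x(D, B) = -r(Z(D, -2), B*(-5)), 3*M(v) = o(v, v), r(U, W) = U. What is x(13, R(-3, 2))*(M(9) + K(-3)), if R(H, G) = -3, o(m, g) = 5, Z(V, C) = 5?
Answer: -160/3 ≈ -53.333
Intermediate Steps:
M(v) = 5/3 (M(v) = (⅓)*5 = 5/3)
x(D, B) = -5 (x(D, B) = -1*5 = -5)
x(13, R(-3, 2))*(M(9) + K(-3)) = -5*(5/3 + (-3)²) = -5*(5/3 + 9) = -5*32/3 = -160/3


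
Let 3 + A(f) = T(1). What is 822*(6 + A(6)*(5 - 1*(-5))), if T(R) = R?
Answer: -11508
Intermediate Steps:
A(f) = -2 (A(f) = -3 + 1 = -2)
822*(6 + A(6)*(5 - 1*(-5))) = 822*(6 - 2*(5 - 1*(-5))) = 822*(6 - 2*(5 + 5)) = 822*(6 - 2*10) = 822*(6 - 20) = 822*(-14) = -11508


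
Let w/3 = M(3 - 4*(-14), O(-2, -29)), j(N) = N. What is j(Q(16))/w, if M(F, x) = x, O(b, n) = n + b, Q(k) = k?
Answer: -16/93 ≈ -0.17204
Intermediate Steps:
O(b, n) = b + n
w = -93 (w = 3*(-2 - 29) = 3*(-31) = -93)
j(Q(16))/w = 16/(-93) = 16*(-1/93) = -16/93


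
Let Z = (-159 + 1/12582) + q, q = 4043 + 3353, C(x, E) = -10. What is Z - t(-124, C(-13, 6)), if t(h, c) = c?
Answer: 91181755/12582 ≈ 7247.0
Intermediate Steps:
q = 7396
Z = 91055935/12582 (Z = (-159 + 1/12582) + 7396 = -2000537/12582 + 7396 = 91055935/12582 ≈ 7237.0)
Z - t(-124, C(-13, 6)) = 91055935/12582 - 1*(-10) = 91055935/12582 + 10 = 91181755/12582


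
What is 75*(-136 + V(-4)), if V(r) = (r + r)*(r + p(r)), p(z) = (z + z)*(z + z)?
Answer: -46200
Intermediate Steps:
p(z) = 4*z**2 (p(z) = (2*z)*(2*z) = 4*z**2)
V(r) = 2*r*(r + 4*r**2) (V(r) = (r + r)*(r + 4*r**2) = (2*r)*(r + 4*r**2) = 2*r*(r + 4*r**2))
75*(-136 + V(-4)) = 75*(-136 + (-4)**2*(2 + 8*(-4))) = 75*(-136 + 16*(2 - 32)) = 75*(-136 + 16*(-30)) = 75*(-136 - 480) = 75*(-616) = -46200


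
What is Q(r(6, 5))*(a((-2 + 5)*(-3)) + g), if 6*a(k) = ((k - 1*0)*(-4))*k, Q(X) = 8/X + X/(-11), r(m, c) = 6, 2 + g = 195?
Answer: 3614/33 ≈ 109.52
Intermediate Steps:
g = 193 (g = -2 + 195 = 193)
Q(X) = 8/X - X/11 (Q(X) = 8/X + X*(-1/11) = 8/X - X/11)
a(k) = -2*k**2/3 (a(k) = (((k - 1*0)*(-4))*k)/6 = (((k + 0)*(-4))*k)/6 = ((k*(-4))*k)/6 = ((-4*k)*k)/6 = (-4*k**2)/6 = -2*k**2/3)
Q(r(6, 5))*(a((-2 + 5)*(-3)) + g) = (8/6 - 1/11*6)*(-2*9*(-2 + 5)**2/3 + 193) = (8*(1/6) - 6/11)*(-2*(3*(-3))**2/3 + 193) = (4/3 - 6/11)*(-2/3*(-9)**2 + 193) = 26*(-2/3*81 + 193)/33 = 26*(-54 + 193)/33 = (26/33)*139 = 3614/33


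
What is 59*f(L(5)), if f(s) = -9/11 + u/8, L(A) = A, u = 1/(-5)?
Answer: -21889/440 ≈ -49.748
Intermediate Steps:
u = -1/5 ≈ -0.20000
f(s) = -371/440 (f(s) = -9/11 - 1/5/8 = -9*1/11 - 1/5*1/8 = -9/11 - 1/40 = -371/440)
59*f(L(5)) = 59*(-371/440) = -21889/440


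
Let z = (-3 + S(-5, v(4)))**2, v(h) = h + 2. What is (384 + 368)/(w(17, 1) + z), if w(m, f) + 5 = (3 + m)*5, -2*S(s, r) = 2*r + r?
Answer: 752/239 ≈ 3.1464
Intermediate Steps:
v(h) = 2 + h
S(s, r) = -3*r/2 (S(s, r) = -(2*r + r)/2 = -3*r/2)
w(m, f) = 10 + 5*m (w(m, f) = -5 + (3 + m)*5 = -5 + (15 + 5*m) = 10 + 5*m)
z = 144 (z = (-3 - 3*(2 + 4)/2)**2 = (-3 - 3/2*6)**2 = (-3 - 9)**2 = (-12)**2 = 144)
(384 + 368)/(w(17, 1) + z) = (384 + 368)/((10 + 5*17) + 144) = 752/((10 + 85) + 144) = 752/(95 + 144) = 752/239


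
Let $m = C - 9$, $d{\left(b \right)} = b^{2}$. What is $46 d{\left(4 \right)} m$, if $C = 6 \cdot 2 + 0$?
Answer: $2208$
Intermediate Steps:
$C = 12$ ($C = 12 + 0 = 12$)
$m = 3$ ($m = 12 - 9 = 3$)
$46 d{\left(4 \right)} m = 46 \cdot 4^{2} \cdot 3 = 46 \cdot 16 \cdot 3 = 736 \cdot 3 = 2208$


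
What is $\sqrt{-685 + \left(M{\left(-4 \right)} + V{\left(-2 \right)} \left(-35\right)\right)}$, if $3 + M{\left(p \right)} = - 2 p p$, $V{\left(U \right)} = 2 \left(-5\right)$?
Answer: $i \sqrt{370} \approx 19.235 i$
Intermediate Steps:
$V{\left(U \right)} = -10$
$M{\left(p \right)} = -3 - 2 p^{2}$ ($M{\left(p \right)} = -3 + - 2 p p = -3 - 2 p^{2}$)
$\sqrt{-685 + \left(M{\left(-4 \right)} + V{\left(-2 \right)} \left(-35\right)\right)} = \sqrt{-685 - \left(-347 + 32\right)} = \sqrt{-685 + \left(\left(-3 - 32\right) + 350\right)} = \sqrt{-685 + \left(-35 + 350\right)} = \sqrt{-685 + 315} = \sqrt{-370} = i \sqrt{370}$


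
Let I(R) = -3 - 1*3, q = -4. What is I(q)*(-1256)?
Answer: 7536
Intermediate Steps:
I(R) = -6 (I(R) = -3 - 3 = -6)
I(q)*(-1256) = -6*(-1256) = 7536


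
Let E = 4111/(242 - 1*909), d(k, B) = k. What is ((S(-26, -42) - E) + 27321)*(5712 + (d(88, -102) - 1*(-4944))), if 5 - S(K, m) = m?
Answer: 196170043848/667 ≈ 2.9411e+8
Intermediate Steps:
S(K, m) = 5 - m
E = -4111/667 (E = 4111/(242 - 909) = 4111/(-667) = 4111*(-1/667) = -4111/667 ≈ -6.1634)
((S(-26, -42) - E) + 27321)*(5712 + (d(88, -102) - 1*(-4944))) = (((5 - 1*(-42)) - 1*(-4111/667)) + 27321)*(5712 + (88 - 1*(-4944))) = (((5 + 42) + 4111/667) + 27321)*(5712 + (88 + 4944)) = ((47 + 4111/667) + 27321)*(5712 + 5032) = (35460/667 + 27321)*10744 = (18258567/667)*10744 = 196170043848/667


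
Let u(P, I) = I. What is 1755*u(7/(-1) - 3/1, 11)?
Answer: 19305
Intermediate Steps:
1755*u(7/(-1) - 3/1, 11) = 1755*11 = 19305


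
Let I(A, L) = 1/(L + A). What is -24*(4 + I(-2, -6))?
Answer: -93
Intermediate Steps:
I(A, L) = 1/(A + L)
-24*(4 + I(-2, -6)) = -24*(4 + 1/(-2 - 6)) = -24*(4 + 1/(-8)) = -24*(4 - 1/8) = -24*31/8 = -93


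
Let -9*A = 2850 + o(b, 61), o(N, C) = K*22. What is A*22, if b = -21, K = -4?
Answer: -60764/9 ≈ -6751.6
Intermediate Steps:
o(N, C) = -88 (o(N, C) = -4*22 = -88)
A = -2762/9 (A = -(2850 - 88)/9 = -1/9*2762 = -2762/9 ≈ -306.89)
A*22 = -2762/9*22 = -60764/9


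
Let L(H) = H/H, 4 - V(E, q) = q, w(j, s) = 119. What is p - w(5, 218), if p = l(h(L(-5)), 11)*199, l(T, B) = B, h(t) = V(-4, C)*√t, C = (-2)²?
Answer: 2070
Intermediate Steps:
C = 4
V(E, q) = 4 - q
L(H) = 1
h(t) = 0 (h(t) = (4 - 1*4)*√t = (4 - 4)*√t = 0*√t = 0)
p = 2189 (p = 11*199 = 2189)
p - w(5, 218) = 2189 - 1*119 = 2189 - 119 = 2070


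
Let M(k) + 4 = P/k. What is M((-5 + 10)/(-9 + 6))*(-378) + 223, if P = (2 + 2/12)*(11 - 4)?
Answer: 25874/5 ≈ 5174.8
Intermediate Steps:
P = 91/6 (P = (2 + 2*(1/12))*7 = (2 + ⅙)*7 = (13/6)*7 = 91/6 ≈ 15.167)
M(k) = -4 + 91/(6*k)
M((-5 + 10)/(-9 + 6))*(-378) + 223 = (-4 + 91/(6*(((-5 + 10)/(-9 + 6)))))*(-378) + 223 = (-4 + 91/(6*((5/(-3)))))*(-378) + 223 = (-4 + 91/(6*((5*(-⅓)))))*(-378) + 223 = (-4 + 91/(6*(-5/3)))*(-378) + 223 = (-4 + (91/6)*(-⅗))*(-378) + 223 = (-4 - 91/10)*(-378) + 223 = -131/10*(-378) + 223 = 24759/5 + 223 = 25874/5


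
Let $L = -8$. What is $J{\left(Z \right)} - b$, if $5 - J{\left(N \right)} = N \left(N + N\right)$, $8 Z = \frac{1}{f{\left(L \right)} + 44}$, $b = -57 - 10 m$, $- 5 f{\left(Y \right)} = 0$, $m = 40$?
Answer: $\frac{28621823}{61952} \approx 462.0$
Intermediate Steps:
$f{\left(Y \right)} = 0$ ($f{\left(Y \right)} = \left(- \frac{1}{5}\right) 0 = 0$)
$b = -457$ ($b = -57 - 400 = -457$)
$Z = \frac{1}{352}$ ($Z = \frac{1}{8 \left(0 + 44\right)} = \frac{1}{8 \cdot 44} = \frac{1}{8} \cdot \frac{1}{44} = \frac{1}{352} \approx 0.0028409$)
$J{\left(N \right)} = 5 - 2 N^{2}$ ($J{\left(N \right)} = 5 - N \left(N + N\right) = 5 - N 2 N = 5 - 2 N^{2}$)
$J{\left(Z \right)} - b = \left(5 - \frac{2}{123904}\right) - -457 = \left(5 - \frac{1}{61952}\right) + 457 = \frac{309759}{61952} + 457 = \frac{28621823}{61952}$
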